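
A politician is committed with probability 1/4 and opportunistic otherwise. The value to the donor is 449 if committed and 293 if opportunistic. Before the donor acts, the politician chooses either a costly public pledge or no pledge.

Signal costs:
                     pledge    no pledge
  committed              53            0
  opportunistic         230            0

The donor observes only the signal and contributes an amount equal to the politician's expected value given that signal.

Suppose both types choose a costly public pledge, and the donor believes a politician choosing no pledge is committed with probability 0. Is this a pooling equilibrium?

On the equilibrium path (pledge) the donor holds the prior 1/4 and pays 1/4·449 + 3/4·293 = 332. Off-path (no pledge) belief 0 gives 0·449 + 1·293 = 293.
Committed: pledge gives 332 − 53 = 279; no pledge gives 293 − 0 = 293. Deviates. ✗
Opportunistic: pledge gives 332 − 230 = 102; no pledge gives 293 − 0 = 293. Deviates. ✗

No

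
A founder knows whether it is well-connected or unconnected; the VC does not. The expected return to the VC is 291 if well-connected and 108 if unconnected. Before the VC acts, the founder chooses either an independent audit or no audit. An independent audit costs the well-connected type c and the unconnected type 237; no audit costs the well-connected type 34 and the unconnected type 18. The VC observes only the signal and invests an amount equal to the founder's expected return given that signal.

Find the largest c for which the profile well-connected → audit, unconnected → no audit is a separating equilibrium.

Under separation: audit → well-connected (pays 291); no audit → unconnected (pays 108).
Unconnected: 108 − 18 = 90 ≥ 291 − 237 = 54. Holds regardless of c. ✓
Well-connected: 291 − c ≥ 108 − 34, so c ≤ 291 − 74 = 217.

217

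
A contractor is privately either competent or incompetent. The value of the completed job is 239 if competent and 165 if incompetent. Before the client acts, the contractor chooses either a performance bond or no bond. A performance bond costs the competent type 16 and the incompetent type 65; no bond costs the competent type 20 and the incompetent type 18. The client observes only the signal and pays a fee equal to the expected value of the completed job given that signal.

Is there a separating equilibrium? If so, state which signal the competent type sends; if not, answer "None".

Try competent → bond, incompetent → no bond:
  Under separation the client infers type exactly: bond → competent (pays 239), no bond → incompetent (pays 165).
  Competent: bond gives 239 − 16 = 223; no bond gives 165 − 20 = 145. No deviation. ✓
  Incompetent: no bond gives 165 − 18 = 147; bond gives 239 − 65 = 174. Would deviate. ✗
Try competent → no bond, incompetent → bond:
  Under separation the client infers type exactly: no bond → competent (pays 239), bond → incompetent (pays 165).
  Competent: no bond gives 239 − 20 = 219; bond gives 165 − 16 = 149. No deviation. ✓
  Incompetent: bond gives 165 − 65 = 100; no bond gives 239 − 18 = 221. Would deviate. ✗
Neither assignment is incentive-compatible.

None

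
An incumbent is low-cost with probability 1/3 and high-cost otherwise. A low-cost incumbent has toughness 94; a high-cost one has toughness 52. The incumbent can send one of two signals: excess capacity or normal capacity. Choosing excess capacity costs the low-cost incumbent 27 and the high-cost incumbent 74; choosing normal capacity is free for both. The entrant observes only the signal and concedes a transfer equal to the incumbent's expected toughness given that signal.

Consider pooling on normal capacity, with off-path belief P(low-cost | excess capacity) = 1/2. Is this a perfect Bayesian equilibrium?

Yes

At the pooled signal (normal capacity) the entrant holds the prior 1/3 and pays 1/3·94 + 2/3·52 = 66. Off-path (excess capacity) belief 1/2 gives 1/2·94 + 1/2·52 = 73.
Low-cost: normal capacity gives 66 − 0 = 66; excess capacity gives 73 − 27 = 46. Stays. ✓
High-cost: normal capacity gives 66 − 0 = 66; excess capacity gives 73 − 74 = -1. Stays. ✓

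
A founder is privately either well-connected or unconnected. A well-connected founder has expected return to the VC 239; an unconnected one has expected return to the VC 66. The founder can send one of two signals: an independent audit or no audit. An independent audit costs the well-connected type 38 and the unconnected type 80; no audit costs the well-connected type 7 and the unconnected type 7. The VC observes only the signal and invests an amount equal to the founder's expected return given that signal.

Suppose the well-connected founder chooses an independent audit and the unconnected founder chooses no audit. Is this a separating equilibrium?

No

If types separate, audit earns payment 239 and no audit earns 66.
Well-connected: audit gives 239 − 38 = 201; no audit gives 66 − 7 = 59. No deviation. ✓
Unconnected: no audit gives 66 − 7 = 59; audit gives 239 − 80 = 159. Would deviate. ✗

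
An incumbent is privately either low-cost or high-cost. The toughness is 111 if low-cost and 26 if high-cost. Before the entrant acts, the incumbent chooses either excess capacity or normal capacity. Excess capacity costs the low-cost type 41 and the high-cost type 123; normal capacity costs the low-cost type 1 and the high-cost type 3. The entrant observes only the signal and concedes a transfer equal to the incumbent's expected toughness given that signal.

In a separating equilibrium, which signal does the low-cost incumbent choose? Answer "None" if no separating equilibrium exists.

Try low-cost → excess capacity, high-cost → normal capacity:
  If types separate, excess capacity earns payment 111 and normal capacity earns 26.
  Low-cost: excess capacity gives 111 − 41 = 70; normal capacity gives 26 − 1 = 25. No deviation. ✓
  High-cost: normal capacity gives 26 − 3 = 23; excess capacity gives 111 − 123 = -12. No deviation. ✓
Both hold — the low-cost type sends excess capacity.

excess capacity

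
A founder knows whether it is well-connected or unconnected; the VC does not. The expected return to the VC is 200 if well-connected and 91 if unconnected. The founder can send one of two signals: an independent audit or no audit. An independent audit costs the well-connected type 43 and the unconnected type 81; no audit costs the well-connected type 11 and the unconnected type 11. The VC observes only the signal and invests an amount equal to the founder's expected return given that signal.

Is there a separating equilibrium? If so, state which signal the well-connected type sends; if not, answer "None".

None

Try well-connected → audit, unconnected → no audit:
  If types separate, audit earns payment 200 and no audit earns 91.
  Well-connected: audit gives 200 − 43 = 157; no audit gives 91 − 11 = 80. No deviation. ✓
  Unconnected: no audit gives 91 − 11 = 80; audit gives 200 − 81 = 119. Would deviate. ✗
Try well-connected → no audit, unconnected → audit:
  If types separate, no audit earns payment 200 and audit earns 91.
  Well-connected: no audit gives 200 − 11 = 189; audit gives 91 − 43 = 48. No deviation. ✓
  Unconnected: audit gives 91 − 81 = 10; no audit gives 200 − 11 = 189. Would deviate. ✗
Neither assignment is incentive-compatible.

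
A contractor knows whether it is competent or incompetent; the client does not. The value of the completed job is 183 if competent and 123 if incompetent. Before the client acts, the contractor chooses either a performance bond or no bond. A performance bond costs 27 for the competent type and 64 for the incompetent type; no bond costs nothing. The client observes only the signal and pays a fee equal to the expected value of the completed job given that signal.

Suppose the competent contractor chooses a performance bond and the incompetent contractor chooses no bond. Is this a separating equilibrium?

If types separate, bond earns payment 183 and no bond earns 123.
Competent: bond gives 183 − 27 = 156; no bond gives 123 − 0 = 123. No deviation. ✓
Incompetent: no bond gives 123 − 0 = 123; bond gives 183 − 64 = 119. No deviation. ✓
Neither type gains from mimicking the other.

Yes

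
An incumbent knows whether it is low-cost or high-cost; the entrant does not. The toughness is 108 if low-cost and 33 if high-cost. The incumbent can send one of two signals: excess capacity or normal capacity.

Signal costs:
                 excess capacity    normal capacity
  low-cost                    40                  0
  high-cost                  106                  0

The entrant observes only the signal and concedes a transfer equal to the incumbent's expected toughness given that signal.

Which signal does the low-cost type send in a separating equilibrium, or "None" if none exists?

Try low-cost → excess capacity, high-cost → normal capacity:
  If types separate, excess capacity earns payment 108 and normal capacity earns 33.
  Low-cost: excess capacity gives 108 − 40 = 68; normal capacity gives 33 − 0 = 33. No deviation. ✓
  High-cost: normal capacity gives 33 − 0 = 33; excess capacity gives 108 − 106 = 2. No deviation. ✓
Both hold — the low-cost type sends excess capacity.

excess capacity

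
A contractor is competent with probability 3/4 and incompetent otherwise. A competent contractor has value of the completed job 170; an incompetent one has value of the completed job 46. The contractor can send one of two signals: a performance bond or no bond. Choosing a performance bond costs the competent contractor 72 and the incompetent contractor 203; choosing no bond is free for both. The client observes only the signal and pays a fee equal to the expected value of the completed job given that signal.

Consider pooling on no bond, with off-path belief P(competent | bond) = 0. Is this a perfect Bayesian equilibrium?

Yes

At the pooled signal (no bond) the client holds the prior 3/4 and pays 3/4·170 + 1/4·46 = 139. Off-path (bond) belief 0 gives 0·170 + 1·46 = 46.
Competent: no bond gives 139 − 0 = 139; bond gives 46 − 72 = -26. Stays. ✓
Incompetent: no bond gives 139 − 0 = 139; bond gives 46 − 203 = -157. Stays. ✓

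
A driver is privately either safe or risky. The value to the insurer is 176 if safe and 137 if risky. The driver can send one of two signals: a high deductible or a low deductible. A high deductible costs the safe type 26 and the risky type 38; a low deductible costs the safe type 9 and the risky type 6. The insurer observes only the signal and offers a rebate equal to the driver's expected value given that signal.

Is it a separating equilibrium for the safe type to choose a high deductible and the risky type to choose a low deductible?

No

If types separate, high deductible earns payment 176 and low deductible earns 137.
Safe: high deductible gives 176 − 26 = 150; low deductible gives 137 − 9 = 128. No deviation. ✓
Risky: low deductible gives 137 − 6 = 131; high deductible gives 176 − 38 = 138. Would deviate. ✗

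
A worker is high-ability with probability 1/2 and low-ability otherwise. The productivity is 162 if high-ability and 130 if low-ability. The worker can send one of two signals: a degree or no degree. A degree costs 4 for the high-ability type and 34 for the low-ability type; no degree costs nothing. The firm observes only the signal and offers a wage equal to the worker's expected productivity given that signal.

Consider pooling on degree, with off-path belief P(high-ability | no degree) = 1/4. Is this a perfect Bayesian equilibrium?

No

On the equilibrium path (degree) the firm holds the prior 1/2 and pays 1/2·162 + 1/2·130 = 146. Off-path (no degree) belief 1/4 gives 1/4·162 + 3/4·130 = 138.
High-ability: degree gives 146 − 4 = 142; no degree gives 138 − 0 = 138. Stays. ✓
Low-ability: degree gives 146 − 34 = 112; no degree gives 138 − 0 = 138. Deviates. ✗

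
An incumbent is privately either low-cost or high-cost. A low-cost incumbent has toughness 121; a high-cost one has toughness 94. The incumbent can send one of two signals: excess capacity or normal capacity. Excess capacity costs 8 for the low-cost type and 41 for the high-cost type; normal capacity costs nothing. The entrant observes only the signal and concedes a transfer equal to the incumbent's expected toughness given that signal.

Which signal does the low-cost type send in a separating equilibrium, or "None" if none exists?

excess capacity

Try low-cost → excess capacity, high-cost → normal capacity:
  If types separate, excess capacity earns payment 121 and normal capacity earns 94.
  Low-cost: excess capacity gives 121 − 8 = 113; normal capacity gives 94 − 0 = 94. No deviation. ✓
  High-cost: normal capacity gives 94 − 0 = 94; excess capacity gives 121 − 41 = 80. No deviation. ✓
Both hold — the low-cost type sends excess capacity.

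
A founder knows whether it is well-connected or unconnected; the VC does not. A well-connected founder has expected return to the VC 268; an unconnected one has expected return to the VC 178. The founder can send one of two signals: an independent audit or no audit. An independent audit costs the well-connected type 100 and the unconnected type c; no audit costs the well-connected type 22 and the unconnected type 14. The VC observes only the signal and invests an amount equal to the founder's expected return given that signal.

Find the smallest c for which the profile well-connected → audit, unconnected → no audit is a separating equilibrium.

Under separation: audit → well-connected (pays 268); no audit → unconnected (pays 178).
Well-connected: 268 − 100 = 168 ≥ 178 − 22 = 156. Holds regardless of c. ✓
Unconnected: 178 − 14 ≥ 268 − c, so c ≥ 268 − 164 = 104.

104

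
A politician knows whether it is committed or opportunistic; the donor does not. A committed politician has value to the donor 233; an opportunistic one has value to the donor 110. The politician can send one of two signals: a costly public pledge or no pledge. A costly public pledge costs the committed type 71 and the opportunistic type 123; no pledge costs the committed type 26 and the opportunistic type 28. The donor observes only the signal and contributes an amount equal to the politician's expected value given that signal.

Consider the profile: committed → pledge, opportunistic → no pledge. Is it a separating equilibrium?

No

Under separation the donor infers type exactly: pledge → committed (pays 233), no pledge → opportunistic (pays 110).
Committed: pledge gives 233 − 71 = 162; no pledge gives 110 − 26 = 84. No deviation. ✓
Opportunistic: no pledge gives 110 − 28 = 82; pledge gives 233 − 123 = 110. Would deviate. ✗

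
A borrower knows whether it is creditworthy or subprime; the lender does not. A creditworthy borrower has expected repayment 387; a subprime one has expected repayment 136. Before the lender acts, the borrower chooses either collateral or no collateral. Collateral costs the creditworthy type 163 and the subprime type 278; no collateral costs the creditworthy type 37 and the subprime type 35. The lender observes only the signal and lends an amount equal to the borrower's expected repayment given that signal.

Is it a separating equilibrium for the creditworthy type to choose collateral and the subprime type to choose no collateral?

Under separation the lender infers type exactly: collateral → creditworthy (pays 387), no collateral → subprime (pays 136).
Creditworthy: collateral gives 387 − 163 = 224; no collateral gives 136 − 37 = 99. No deviation. ✓
Subprime: no collateral gives 136 − 35 = 101; collateral gives 387 − 278 = 109. Would deviate. ✗

No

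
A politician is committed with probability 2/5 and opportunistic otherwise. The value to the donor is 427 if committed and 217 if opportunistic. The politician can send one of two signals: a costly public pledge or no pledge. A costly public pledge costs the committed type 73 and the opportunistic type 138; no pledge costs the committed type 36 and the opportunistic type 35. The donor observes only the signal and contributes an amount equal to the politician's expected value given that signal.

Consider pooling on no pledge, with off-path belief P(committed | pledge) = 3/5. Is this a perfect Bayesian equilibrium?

No

At the pooled signal (no pledge) the donor holds the prior 2/5 and pays 2/5·427 + 3/5·217 = 301. Off-path (pledge) belief 3/5 gives 3/5·427 + 2/5·217 = 343.
Committed: no pledge gives 301 − 36 = 265; pledge gives 343 − 73 = 270. Deviates. ✗
Opportunistic: no pledge gives 301 − 35 = 266; pledge gives 343 − 138 = 205. Stays. ✓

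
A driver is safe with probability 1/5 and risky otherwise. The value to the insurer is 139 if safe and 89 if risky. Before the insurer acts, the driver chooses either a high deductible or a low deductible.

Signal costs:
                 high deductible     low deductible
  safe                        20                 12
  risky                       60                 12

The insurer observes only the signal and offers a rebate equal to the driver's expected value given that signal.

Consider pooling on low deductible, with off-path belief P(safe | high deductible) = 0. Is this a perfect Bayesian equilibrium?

Yes

On the equilibrium path (low deductible) the insurer holds the prior 1/5 and pays 1/5·139 + 4/5·89 = 99. Off-path (high deductible) belief 0 gives 0·139 + 1·89 = 89.
Safe: low deductible gives 99 − 12 = 87; high deductible gives 89 − 20 = 69. Stays. ✓
Risky: low deductible gives 99 − 12 = 87; high deductible gives 89 − 60 = 29. Stays. ✓
Beliefs are Bayes-consistent on-path and both types best-respond.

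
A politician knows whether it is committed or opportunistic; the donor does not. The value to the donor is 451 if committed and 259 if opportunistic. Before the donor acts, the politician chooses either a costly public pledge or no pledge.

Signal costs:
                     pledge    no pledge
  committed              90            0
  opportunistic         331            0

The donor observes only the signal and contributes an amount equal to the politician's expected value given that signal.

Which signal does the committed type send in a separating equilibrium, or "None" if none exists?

pledge

Try committed → pledge, opportunistic → no pledge:
  Under separation the donor infers type exactly: pledge → committed (pays 451), no pledge → opportunistic (pays 259).
  Committed: pledge gives 451 − 90 = 361; no pledge gives 259 − 0 = 259. No deviation. ✓
  Opportunistic: no pledge gives 259 − 0 = 259; pledge gives 451 − 331 = 120. No deviation. ✓
Both hold — the committed type sends pledge.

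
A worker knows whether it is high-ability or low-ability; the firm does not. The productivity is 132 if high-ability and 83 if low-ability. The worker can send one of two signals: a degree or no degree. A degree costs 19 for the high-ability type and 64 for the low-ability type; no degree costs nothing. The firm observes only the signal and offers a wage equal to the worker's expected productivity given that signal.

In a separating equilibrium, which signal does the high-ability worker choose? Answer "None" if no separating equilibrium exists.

Try high-ability → degree, low-ability → no degree:
  If types separate, degree earns payment 132 and no degree earns 83.
  High-ability: degree gives 132 − 19 = 113; no degree gives 83 − 0 = 83. No deviation. ✓
  Low-ability: no degree gives 83 − 0 = 83; degree gives 132 − 64 = 68. No deviation. ✓
Both hold — the high-ability type sends degree.

degree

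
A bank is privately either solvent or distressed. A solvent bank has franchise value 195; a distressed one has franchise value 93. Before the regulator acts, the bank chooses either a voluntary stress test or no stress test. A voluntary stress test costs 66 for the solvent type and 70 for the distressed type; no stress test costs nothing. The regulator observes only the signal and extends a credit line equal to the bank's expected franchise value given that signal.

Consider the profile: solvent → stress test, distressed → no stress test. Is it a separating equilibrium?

If types separate, stress test earns payment 195 and no stress test earns 93.
Solvent: stress test gives 195 − 66 = 129; no stress test gives 93 − 0 = 93. No deviation. ✓
Distressed: no stress test gives 93 − 0 = 93; stress test gives 195 − 70 = 125. Would deviate. ✗

No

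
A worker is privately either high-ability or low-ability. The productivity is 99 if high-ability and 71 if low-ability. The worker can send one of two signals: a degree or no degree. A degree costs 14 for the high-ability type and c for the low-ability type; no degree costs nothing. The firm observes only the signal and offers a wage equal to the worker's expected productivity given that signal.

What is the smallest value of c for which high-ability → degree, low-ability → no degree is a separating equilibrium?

Under separation: degree → high-ability (pays 99); no degree → low-ability (pays 71).
High-ability: 99 − 14 = 85 ≥ 71 − 0 = 71. Holds regardless of c. ✓
Low-ability: 71 − 0 ≥ 99 − c, so c ≥ 99 − 71 = 28.

28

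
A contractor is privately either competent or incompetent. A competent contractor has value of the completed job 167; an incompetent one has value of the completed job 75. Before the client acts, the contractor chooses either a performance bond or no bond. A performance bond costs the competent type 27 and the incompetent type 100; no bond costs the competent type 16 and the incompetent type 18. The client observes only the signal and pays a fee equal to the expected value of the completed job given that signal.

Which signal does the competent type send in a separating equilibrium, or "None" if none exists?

Try competent → bond, incompetent → no bond:
  If types separate, bond earns payment 167 and no bond earns 75.
  Competent: bond gives 167 − 27 = 140; no bond gives 75 − 16 = 59. No deviation. ✓
  Incompetent: no bond gives 75 − 18 = 57; bond gives 167 − 100 = 67. Would deviate. ✗
Try competent → no bond, incompetent → bond:
  If types separate, no bond earns payment 167 and bond earns 75.
  Competent: no bond gives 167 − 16 = 151; bond gives 75 − 27 = 48. No deviation. ✓
  Incompetent: bond gives 75 − 100 = -25; no bond gives 167 − 18 = 149. Would deviate. ✗
Neither assignment is incentive-compatible.

None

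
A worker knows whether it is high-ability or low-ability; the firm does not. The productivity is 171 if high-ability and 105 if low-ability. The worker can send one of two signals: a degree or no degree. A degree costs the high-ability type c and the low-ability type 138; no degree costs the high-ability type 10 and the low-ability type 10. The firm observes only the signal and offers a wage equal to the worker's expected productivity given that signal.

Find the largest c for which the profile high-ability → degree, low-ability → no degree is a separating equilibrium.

76

Under separation: degree → high-ability (pays 171); no degree → low-ability (pays 105).
Low-ability: 105 − 10 = 95 ≥ 171 − 138 = 33. Holds regardless of c. ✓
High-ability: 171 − c ≥ 105 − 10, so c ≤ 171 − 95 = 76.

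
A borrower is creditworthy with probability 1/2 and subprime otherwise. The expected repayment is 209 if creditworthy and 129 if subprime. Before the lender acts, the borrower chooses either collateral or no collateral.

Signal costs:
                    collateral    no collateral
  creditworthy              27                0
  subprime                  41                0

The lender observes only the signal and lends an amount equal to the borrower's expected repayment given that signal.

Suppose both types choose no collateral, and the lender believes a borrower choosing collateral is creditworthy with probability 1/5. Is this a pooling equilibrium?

At the pooled signal (no collateral) the lender holds the prior 1/2 and pays 1/2·209 + 1/2·129 = 169. Off-path (collateral) belief 1/5 gives 1/5·209 + 4/5·129 = 145.
Creditworthy: no collateral gives 169 − 0 = 169; collateral gives 145 − 27 = 118. Stays. ✓
Subprime: no collateral gives 169 − 0 = 169; collateral gives 145 − 41 = 104. Stays. ✓

Yes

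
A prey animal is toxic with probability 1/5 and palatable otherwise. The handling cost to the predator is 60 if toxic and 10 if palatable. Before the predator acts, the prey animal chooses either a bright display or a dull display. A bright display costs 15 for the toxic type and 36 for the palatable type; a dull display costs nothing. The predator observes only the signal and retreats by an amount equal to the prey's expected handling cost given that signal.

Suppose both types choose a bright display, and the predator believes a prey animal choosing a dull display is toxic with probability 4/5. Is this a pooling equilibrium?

On the equilibrium path (bright display) the predator holds the prior 1/5 and pays 1/5·60 + 4/5·10 = 20. Off-path (dull display) belief 4/5 gives 4/5·60 + 1/5·10 = 50.
Toxic: bright display gives 20 − 15 = 5; dull display gives 50 − 0 = 50. Deviates. ✗
Palatable: bright display gives 20 − 36 = -16; dull display gives 50 − 0 = 50. Deviates. ✗

No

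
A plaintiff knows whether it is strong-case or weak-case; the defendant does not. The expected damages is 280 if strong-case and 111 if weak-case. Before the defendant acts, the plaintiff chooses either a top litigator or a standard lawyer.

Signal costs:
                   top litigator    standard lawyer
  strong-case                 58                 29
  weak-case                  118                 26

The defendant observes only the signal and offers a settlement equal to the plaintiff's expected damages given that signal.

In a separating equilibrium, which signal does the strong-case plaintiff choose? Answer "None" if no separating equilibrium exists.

None

Try strong-case → top litigator, weak-case → standard lawyer:
  If types separate, top litigator earns payment 280 and standard lawyer earns 111.
  Strong-case: top litigator gives 280 − 58 = 222; standard lawyer gives 111 − 29 = 82. No deviation. ✓
  Weak-case: standard lawyer gives 111 − 26 = 85; top litigator gives 280 − 118 = 162. Would deviate. ✗
Try strong-case → standard lawyer, weak-case → top litigator:
  If types separate, standard lawyer earns payment 280 and top litigator earns 111.
  Strong-case: standard lawyer gives 280 − 29 = 251; top litigator gives 111 − 58 = 53. No deviation. ✓
  Weak-case: top litigator gives 111 − 118 = -7; standard lawyer gives 280 − 26 = 254. Would deviate. ✗
Neither assignment is incentive-compatible.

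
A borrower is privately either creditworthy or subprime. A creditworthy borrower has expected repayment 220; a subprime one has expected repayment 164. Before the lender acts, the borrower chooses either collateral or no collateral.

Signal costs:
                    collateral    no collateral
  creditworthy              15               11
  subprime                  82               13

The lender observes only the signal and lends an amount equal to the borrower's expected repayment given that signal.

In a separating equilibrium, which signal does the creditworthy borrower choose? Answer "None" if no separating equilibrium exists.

Try creditworthy → collateral, subprime → no collateral:
  If types separate, collateral earns payment 220 and no collateral earns 164.
  Creditworthy: collateral gives 220 − 15 = 205; no collateral gives 164 − 11 = 153. No deviation. ✓
  Subprime: no collateral gives 164 − 13 = 151; collateral gives 220 − 82 = 138. No deviation. ✓
Both hold — the creditworthy type sends collateral.

collateral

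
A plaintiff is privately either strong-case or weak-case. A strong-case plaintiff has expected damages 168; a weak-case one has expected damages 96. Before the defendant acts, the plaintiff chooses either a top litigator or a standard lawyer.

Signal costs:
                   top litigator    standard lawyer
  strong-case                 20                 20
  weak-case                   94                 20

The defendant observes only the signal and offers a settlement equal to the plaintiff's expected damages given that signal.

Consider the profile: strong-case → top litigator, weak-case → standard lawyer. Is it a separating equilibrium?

If types separate, top litigator earns payment 168 and standard lawyer earns 96.
Strong-case: top litigator gives 168 − 20 = 148; standard lawyer gives 96 − 20 = 76. No deviation. ✓
Weak-case: standard lawyer gives 96 − 20 = 76; top litigator gives 168 − 94 = 74. No deviation. ✓
Both incentive constraints hold.

Yes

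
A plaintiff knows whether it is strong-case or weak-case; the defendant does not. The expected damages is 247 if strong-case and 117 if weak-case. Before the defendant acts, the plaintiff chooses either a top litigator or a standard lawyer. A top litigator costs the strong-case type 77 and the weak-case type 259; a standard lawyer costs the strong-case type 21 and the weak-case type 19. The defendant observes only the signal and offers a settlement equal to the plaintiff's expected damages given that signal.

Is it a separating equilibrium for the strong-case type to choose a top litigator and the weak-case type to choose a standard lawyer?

Under separation the defendant infers type exactly: top litigator → strong-case (pays 247), standard lawyer → weak-case (pays 117).
Strong-case: top litigator gives 247 − 77 = 170; standard lawyer gives 117 − 21 = 96. No deviation. ✓
Weak-case: standard lawyer gives 117 − 19 = 98; top litigator gives 247 − 259 = -12. No deviation. ✓
Both incentive constraints hold.

Yes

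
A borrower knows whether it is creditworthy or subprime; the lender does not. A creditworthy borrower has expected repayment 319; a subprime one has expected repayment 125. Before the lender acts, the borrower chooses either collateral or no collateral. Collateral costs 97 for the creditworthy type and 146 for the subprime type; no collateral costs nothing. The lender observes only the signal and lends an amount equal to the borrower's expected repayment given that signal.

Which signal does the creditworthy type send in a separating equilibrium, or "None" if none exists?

None

Try creditworthy → collateral, subprime → no collateral:
  If types separate, collateral earns payment 319 and no collateral earns 125.
  Creditworthy: collateral gives 319 − 97 = 222; no collateral gives 125 − 0 = 125. No deviation. ✓
  Subprime: no collateral gives 125 − 0 = 125; collateral gives 319 − 146 = 173. Would deviate. ✗
Try creditworthy → no collateral, subprime → collateral:
  If types separate, no collateral earns payment 319 and collateral earns 125.
  Creditworthy: no collateral gives 319 − 0 = 319; collateral gives 125 − 97 = 28. No deviation. ✓
  Subprime: collateral gives 125 − 146 = -21; no collateral gives 319 − 0 = 319. Would deviate. ✗
Neither assignment is incentive-compatible.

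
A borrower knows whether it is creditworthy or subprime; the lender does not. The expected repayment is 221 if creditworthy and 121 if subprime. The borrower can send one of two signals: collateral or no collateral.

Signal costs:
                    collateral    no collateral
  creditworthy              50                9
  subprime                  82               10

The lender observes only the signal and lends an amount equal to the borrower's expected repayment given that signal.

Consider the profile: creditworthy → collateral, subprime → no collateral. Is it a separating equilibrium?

Under separation the lender infers type exactly: collateral → creditworthy (pays 221), no collateral → subprime (pays 121).
Creditworthy: collateral gives 221 − 50 = 171; no collateral gives 121 − 9 = 112. No deviation. ✓
Subprime: no collateral gives 121 − 10 = 111; collateral gives 221 − 82 = 139. Would deviate. ✗

No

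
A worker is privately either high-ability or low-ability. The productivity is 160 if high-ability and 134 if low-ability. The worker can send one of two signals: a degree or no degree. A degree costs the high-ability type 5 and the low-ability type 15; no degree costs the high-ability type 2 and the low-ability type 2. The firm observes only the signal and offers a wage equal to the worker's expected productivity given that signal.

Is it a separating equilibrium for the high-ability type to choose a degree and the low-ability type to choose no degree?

No

If types separate, degree earns payment 160 and no degree earns 134.
High-ability: degree gives 160 − 5 = 155; no degree gives 134 − 2 = 132. No deviation. ✓
Low-ability: no degree gives 134 − 2 = 132; degree gives 160 − 15 = 145. Would deviate. ✗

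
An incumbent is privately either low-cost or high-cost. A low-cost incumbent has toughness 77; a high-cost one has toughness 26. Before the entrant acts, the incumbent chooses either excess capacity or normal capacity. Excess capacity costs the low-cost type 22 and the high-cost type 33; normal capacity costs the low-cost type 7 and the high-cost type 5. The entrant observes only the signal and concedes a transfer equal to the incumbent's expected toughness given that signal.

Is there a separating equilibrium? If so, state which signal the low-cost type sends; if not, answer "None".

Try low-cost → excess capacity, high-cost → normal capacity:
  If types separate, excess capacity earns payment 77 and normal capacity earns 26.
  Low-cost: excess capacity gives 77 − 22 = 55; normal capacity gives 26 − 7 = 19. No deviation. ✓
  High-cost: normal capacity gives 26 − 5 = 21; excess capacity gives 77 − 33 = 44. Would deviate. ✗
Try low-cost → normal capacity, high-cost → excess capacity:
  If types separate, normal capacity earns payment 77 and excess capacity earns 26.
  Low-cost: normal capacity gives 77 − 7 = 70; excess capacity gives 26 − 22 = 4. No deviation. ✓
  High-cost: excess capacity gives 26 − 33 = -7; normal capacity gives 77 − 5 = 72. Would deviate. ✗
Neither assignment is incentive-compatible.

None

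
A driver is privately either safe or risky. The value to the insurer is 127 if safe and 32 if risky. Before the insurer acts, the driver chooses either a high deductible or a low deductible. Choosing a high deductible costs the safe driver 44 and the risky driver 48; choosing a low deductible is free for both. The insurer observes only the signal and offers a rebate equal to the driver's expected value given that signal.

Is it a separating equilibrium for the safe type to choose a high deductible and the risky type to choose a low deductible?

Under separation the insurer infers type exactly: high deductible → safe (pays 127), low deductible → risky (pays 32).
Safe: high deductible gives 127 − 44 = 83; low deductible gives 32 − 0 = 32. No deviation. ✓
Risky: low deductible gives 32 − 0 = 32; high deductible gives 127 − 48 = 79. Would deviate. ✗

No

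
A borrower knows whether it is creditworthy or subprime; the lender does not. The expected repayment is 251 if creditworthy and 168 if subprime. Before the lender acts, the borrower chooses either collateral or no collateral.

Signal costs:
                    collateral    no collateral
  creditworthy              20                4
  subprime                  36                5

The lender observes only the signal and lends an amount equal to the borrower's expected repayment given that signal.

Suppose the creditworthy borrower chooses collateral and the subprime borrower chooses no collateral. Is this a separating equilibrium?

No

If types separate, collateral earns payment 251 and no collateral earns 168.
Creditworthy: collateral gives 251 − 20 = 231; no collateral gives 168 − 4 = 164. No deviation. ✓
Subprime: no collateral gives 168 − 5 = 163; collateral gives 251 − 36 = 215. Would deviate. ✗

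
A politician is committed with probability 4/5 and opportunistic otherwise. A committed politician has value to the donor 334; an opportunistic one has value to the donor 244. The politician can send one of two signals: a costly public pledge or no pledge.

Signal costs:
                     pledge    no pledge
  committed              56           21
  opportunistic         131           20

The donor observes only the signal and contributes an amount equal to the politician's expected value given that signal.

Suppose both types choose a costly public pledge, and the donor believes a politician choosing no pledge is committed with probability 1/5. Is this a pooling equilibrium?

At the pooled signal (pledge) the donor holds the prior 4/5 and pays 4/5·334 + 1/5·244 = 316. Off-path (no pledge) belief 1/5 gives 1/5·334 + 4/5·244 = 262.
Committed: pledge gives 316 − 56 = 260; no pledge gives 262 − 21 = 241. Stays. ✓
Opportunistic: pledge gives 316 − 131 = 185; no pledge gives 262 − 20 = 242. Deviates. ✗

No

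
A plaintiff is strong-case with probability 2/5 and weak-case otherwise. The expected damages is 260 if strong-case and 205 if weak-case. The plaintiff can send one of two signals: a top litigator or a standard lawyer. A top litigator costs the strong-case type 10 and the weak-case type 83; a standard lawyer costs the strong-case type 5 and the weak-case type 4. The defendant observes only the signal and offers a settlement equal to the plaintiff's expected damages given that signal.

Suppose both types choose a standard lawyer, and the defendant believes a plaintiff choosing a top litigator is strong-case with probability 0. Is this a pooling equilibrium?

Yes

At the pooled signal (standard lawyer) the defendant holds the prior 2/5 and pays 2/5·260 + 3/5·205 = 227. Off-path (top litigator) belief 0 gives 0·260 + 1·205 = 205.
Strong-case: standard lawyer gives 227 − 5 = 222; top litigator gives 205 − 10 = 195. Stays. ✓
Weak-case: standard lawyer gives 227 − 4 = 223; top litigator gives 205 − 83 = 122. Stays. ✓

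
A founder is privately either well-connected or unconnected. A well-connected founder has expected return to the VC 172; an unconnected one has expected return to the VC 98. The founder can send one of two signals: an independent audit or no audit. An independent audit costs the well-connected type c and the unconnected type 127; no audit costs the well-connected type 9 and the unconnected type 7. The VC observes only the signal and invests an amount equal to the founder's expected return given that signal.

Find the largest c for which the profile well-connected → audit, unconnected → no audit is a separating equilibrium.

Under separation: audit → well-connected (pays 172); no audit → unconnected (pays 98).
Unconnected: 98 − 7 = 91 ≥ 172 − 127 = 45. Holds regardless of c. ✓
Well-connected: 172 − c ≥ 98 − 9, so c ≤ 172 − 89 = 83.

83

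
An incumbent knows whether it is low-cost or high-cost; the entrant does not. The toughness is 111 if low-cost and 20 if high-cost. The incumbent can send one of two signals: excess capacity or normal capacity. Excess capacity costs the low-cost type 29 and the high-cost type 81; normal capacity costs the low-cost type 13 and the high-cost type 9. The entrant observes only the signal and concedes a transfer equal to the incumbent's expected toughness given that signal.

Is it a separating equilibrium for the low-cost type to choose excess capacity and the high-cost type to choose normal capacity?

No

Under separation the entrant infers type exactly: excess capacity → low-cost (pays 111), normal capacity → high-cost (pays 20).
Low-cost: excess capacity gives 111 − 29 = 82; normal capacity gives 20 − 13 = 7. No deviation. ✓
High-cost: normal capacity gives 20 − 9 = 11; excess capacity gives 111 − 81 = 30. Would deviate. ✗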